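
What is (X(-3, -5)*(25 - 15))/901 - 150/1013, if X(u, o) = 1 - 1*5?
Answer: -175670/912713 ≈ -0.19247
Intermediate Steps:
X(u, o) = -4 (X(u, o) = 1 - 5 = -4)
(X(-3, -5)*(25 - 15))/901 - 150/1013 = -4*(25 - 15)/901 - 150/1013 = -4*10*(1/901) - 150*1/1013 = -40*1/901 - 150/1013 = -40/901 - 150/1013 = -175670/912713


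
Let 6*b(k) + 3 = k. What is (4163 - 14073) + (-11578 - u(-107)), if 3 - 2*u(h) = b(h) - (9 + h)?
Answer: -64349/3 ≈ -21450.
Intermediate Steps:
b(k) = -½ + k/6
u(h) = 25/4 + 5*h/12 (u(h) = 3/2 - ((-½ + h/6) - (9 + h))/2 = 3/2 - ((-½ + h/6) + (-9 - h))/2 = 3/2 - (-19/2 - 5*h/6)/2 = 3/2 + (19/4 + 5*h/12) = 25/4 + 5*h/12)
(4163 - 14073) + (-11578 - u(-107)) = (4163 - 14073) + (-11578 - (25/4 + (5/12)*(-107))) = -9910 + (-11578 - (25/4 - 535/12)) = -9910 + (-11578 - 1*(-115/3)) = -9910 + (-11578 + 115/3) = -9910 - 34619/3 = -64349/3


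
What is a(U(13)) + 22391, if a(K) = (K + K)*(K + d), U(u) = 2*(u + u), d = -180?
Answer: 9079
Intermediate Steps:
U(u) = 4*u (U(u) = 2*(2*u) = 4*u)
a(K) = 2*K*(-180 + K) (a(K) = (K + K)*(K - 180) = (2*K)*(-180 + K) = 2*K*(-180 + K))
a(U(13)) + 22391 = 2*(4*13)*(-180 + 4*13) + 22391 = 2*52*(-180 + 52) + 22391 = 2*52*(-128) + 22391 = -13312 + 22391 = 9079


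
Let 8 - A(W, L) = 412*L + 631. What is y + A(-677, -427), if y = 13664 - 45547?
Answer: 143418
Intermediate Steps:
A(W, L) = -623 - 412*L (A(W, L) = 8 - (412*L + 631) = 8 - (631 + 412*L) = 8 + (-631 - 412*L) = -623 - 412*L)
y = -31883
y + A(-677, -427) = -31883 + (-623 - 412*(-427)) = -31883 + (-623 + 175924) = -31883 + 175301 = 143418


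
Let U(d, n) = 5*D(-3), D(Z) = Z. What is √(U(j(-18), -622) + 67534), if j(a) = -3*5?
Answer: √67519 ≈ 259.84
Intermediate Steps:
j(a) = -15
U(d, n) = -15 (U(d, n) = 5*(-3) = -15)
√(U(j(-18), -622) + 67534) = √(-15 + 67534) = √67519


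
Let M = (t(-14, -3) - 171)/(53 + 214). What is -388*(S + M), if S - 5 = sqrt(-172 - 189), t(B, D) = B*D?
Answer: -155976/89 - 7372*I ≈ -1752.5 - 7372.0*I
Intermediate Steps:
S = 5 + 19*I (S = 5 + sqrt(-172 - 189) = 5 + sqrt(-361) = 5 + 19*I ≈ 5.0 + 19.0*I)
M = -43/89 (M = (-14*(-3) - 171)/(53 + 214) = (42 - 171)/267 = -129*1/267 = -43/89 ≈ -0.48315)
-388*(S + M) = -388*((5 + 19*I) - 43/89) = -388*(402/89 + 19*I) = -155976/89 - 7372*I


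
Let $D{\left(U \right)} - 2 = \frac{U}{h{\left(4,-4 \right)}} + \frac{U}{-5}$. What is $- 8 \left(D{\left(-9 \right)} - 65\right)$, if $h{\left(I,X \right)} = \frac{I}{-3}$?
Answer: $\frac{2178}{5} \approx 435.6$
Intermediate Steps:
$h{\left(I,X \right)} = - \frac{I}{3}$ ($h{\left(I,X \right)} = I \left(- \frac{1}{3}\right) = - \frac{I}{3}$)
$D{\left(U \right)} = 2 - \frac{19 U}{20}$ ($D{\left(U \right)} = 2 + \left(\frac{U}{\left(- \frac{1}{3}\right) 4} + \frac{U}{-5}\right) = 2 + \left(\frac{U}{- \frac{4}{3}} + U \left(- \frac{1}{5}\right)\right) = 2 + \left(U \left(- \frac{3}{4}\right) - \frac{U}{5}\right) = 2 - \frac{19 U}{20}$)
$- 8 \left(D{\left(-9 \right)} - 65\right) = - 8 \left(\left(2 - - \frac{171}{20}\right) - 65\right) = - 8 \left(\left(2 + \frac{171}{20}\right) - 65\right) = - 8 \left(\frac{211}{20} - 65\right) = \left(-8\right) \left(- \frac{1089}{20}\right) = \frac{2178}{5}$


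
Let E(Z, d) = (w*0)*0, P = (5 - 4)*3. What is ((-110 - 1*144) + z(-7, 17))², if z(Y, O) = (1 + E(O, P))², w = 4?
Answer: 64009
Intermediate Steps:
P = 3 (P = 1*3 = 3)
E(Z, d) = 0 (E(Z, d) = (4*0)*0 = 0*0 = 0)
z(Y, O) = 1 (z(Y, O) = (1 + 0)² = 1² = 1)
((-110 - 1*144) + z(-7, 17))² = ((-110 - 1*144) + 1)² = ((-110 - 144) + 1)² = (-254 + 1)² = (-253)² = 64009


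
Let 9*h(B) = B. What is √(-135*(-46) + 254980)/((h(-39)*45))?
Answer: -√261190/195 ≈ -2.6209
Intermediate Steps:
h(B) = B/9
√(-135*(-46) + 254980)/((h(-39)*45)) = √(-135*(-46) + 254980)/((((⅑)*(-39))*45)) = √(6210 + 254980)/((-13/3*45)) = √261190/(-195) = √261190*(-1/195) = -√261190/195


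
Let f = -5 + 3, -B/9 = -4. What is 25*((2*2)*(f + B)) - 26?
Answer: 3374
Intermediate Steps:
B = 36 (B = -9*(-4) = 36)
f = -2
25*((2*2)*(f + B)) - 26 = 25*((2*2)*(-2 + 36)) - 26 = 25*(4*34) - 26 = 25*136 - 26 = 3400 - 26 = 3374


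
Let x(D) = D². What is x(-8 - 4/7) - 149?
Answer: -3701/49 ≈ -75.531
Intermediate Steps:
x(-8 - 4/7) - 149 = (-8 - 4/7)² - 149 = (-60/7)² - 149 = 3600/49 - 149 = -3701/49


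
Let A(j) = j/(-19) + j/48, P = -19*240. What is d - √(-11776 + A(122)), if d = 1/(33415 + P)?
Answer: 1/28855 - 35*I*√499890/228 ≈ 3.4656e-5 - 108.54*I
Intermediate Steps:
P = -4560
A(j) = -29*j/912 (A(j) = j*(-1/19) + j*(1/48) = -j/19 + j/48 = -29*j/912)
d = 1/28855 (d = 1/(33415 - 4560) = 1/28855 ≈ 3.4656e-5)
d - √(-11776 + A(122)) = 1/28855 - √(-11776 - 29/912*122) = 1/28855 - √(-11776 - 1769/456) = 1/28855 - √(-5371625/456) = 1/28855 - 35*I*√499890/228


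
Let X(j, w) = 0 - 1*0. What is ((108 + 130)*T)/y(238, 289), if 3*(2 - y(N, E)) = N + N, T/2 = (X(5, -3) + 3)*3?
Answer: -6426/235 ≈ -27.345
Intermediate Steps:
X(j, w) = 0 (X(j, w) = 0 + 0 = 0)
T = 18 (T = 2*((0 + 3)*3) = 2*(3*3) = 2*9 = 18)
y(N, E) = 2 - 2*N/3 (y(N, E) = 2 - (N + N)/3 = 2 - 2*N/3)
((108 + 130)*T)/y(238, 289) = ((108 + 130)*18)/(2 - ⅔*238) = (238*18)/(2 - 476/3) = 4284/(-470/3) = 4284*(-3/470) = -6426/235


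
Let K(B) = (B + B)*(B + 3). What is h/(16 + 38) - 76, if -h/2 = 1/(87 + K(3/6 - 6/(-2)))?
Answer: -543782/7155 ≈ -76.000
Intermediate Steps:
K(B) = 2*B*(3 + B) (K(B) = (2*B)*(3 + B) = 2*B*(3 + B))
h = -4/265 (h = -2/(87 + 2*(3/6 - 6/(-2))*(3 + (3/6 - 6/(-2)))) = -2/(87 + 2*(3*(⅙) - 6*(-½))*(3 + (3*(⅙) - 6*(-½)))) = -2/(87 + 2*(½ + 3)*(3 + (½ + 3))) = -2/(87 + 2*(7/2)*(3 + 7/2)) = -2/(87 + 2*(7/2)*(13/2)) = -2/(87 + 91/2) = -2/265/2 = -2*2/265 = -4/265 ≈ -0.015094)
h/(16 + 38) - 76 = -4/(265*(16 + 38)) - 76 = -4/265/54 - 76 = -4/265*1/54 - 76 = -2/7155 - 76 = -543782/7155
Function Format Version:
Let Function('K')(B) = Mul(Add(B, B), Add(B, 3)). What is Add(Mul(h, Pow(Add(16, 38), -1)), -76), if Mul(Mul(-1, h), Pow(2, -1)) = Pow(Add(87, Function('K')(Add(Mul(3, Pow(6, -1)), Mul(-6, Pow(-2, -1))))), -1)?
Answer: Rational(-543782, 7155) ≈ -76.000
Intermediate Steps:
Function('K')(B) = Mul(2, B, Add(3, B)) (Function('K')(B) = Mul(Mul(2, B), Add(3, B)) = Mul(2, B, Add(3, B)))
h = Rational(-4, 265) (h = Mul(-2, Pow(Add(87, Mul(2, Add(Mul(3, Pow(6, -1)), Mul(-6, Pow(-2, -1))), Add(3, Add(Mul(3, Pow(6, -1)), Mul(-6, Pow(-2, -1)))))), -1)) = Mul(-2, Pow(Add(87, Mul(2, Add(Mul(3, Rational(1, 6)), Mul(-6, Rational(-1, 2))), Add(3, Add(Mul(3, Rational(1, 6)), Mul(-6, Rational(-1, 2)))))), -1)) = Mul(-2, Pow(Add(87, Mul(2, Add(Rational(1, 2), 3), Add(3, Add(Rational(1, 2), 3)))), -1)) = Mul(-2, Pow(Add(87, Mul(2, Rational(7, 2), Add(3, Rational(7, 2)))), -1)) = Mul(-2, Pow(Add(87, Mul(2, Rational(7, 2), Rational(13, 2))), -1)) = Mul(-2, Pow(Add(87, Rational(91, 2)), -1)) = Mul(-2, Pow(Rational(265, 2), -1)) = Mul(-2, Rational(2, 265)) = Rational(-4, 265) ≈ -0.015094)
Add(Mul(h, Pow(Add(16, 38), -1)), -76) = Add(Mul(Rational(-4, 265), Pow(Add(16, 38), -1)), -76) = Add(Mul(Rational(-4, 265), Pow(54, -1)), -76) = Add(Mul(Rational(-4, 265), Rational(1, 54)), -76) = Add(Rational(-2, 7155), -76) = Rational(-543782, 7155)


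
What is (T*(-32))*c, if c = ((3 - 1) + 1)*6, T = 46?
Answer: -26496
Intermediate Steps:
c = 18 (c = (2 + 1)*6 = 3*6 = 18)
(T*(-32))*c = (46*(-32))*18 = -1472*18 = -26496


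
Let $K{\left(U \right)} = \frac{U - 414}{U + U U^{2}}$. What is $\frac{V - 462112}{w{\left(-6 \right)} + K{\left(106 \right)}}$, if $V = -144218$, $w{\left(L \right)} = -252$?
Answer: $\frac{180553250565}{75040763} \approx 2406.1$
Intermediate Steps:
$K{\left(U \right)} = \frac{-414 + U}{U + U^{3}}$ ($K{\left(U \right)} = \frac{U - 414}{U + U^{3}} = \frac{-414 + U}{U + U^{3}}$)
$\frac{V - 462112}{w{\left(-6 \right)} + K{\left(106 \right)}} = \frac{-144218 - 462112}{-252 + \frac{-414 + 106}{106 + 106^{3}}} = - \frac{606330}{-252 + \frac{1}{106 + 1191016} \left(-308\right)} = - \frac{606330}{-252 + \frac{1}{1191122} \left(-308\right)} = - \frac{606330}{-252 - \frac{154}{595561}} = - \frac{606330}{- \frac{150081526}{595561}} = \left(-606330\right) \left(- \frac{595561}{150081526}\right) = \frac{180553250565}{75040763}$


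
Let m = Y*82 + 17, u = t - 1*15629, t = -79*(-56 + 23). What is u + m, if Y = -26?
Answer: -15137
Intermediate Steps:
t = 2607 (t = -79*(-33) = 2607)
u = -13022 (u = 2607 - 1*15629 = 2607 - 15629 = -13022)
m = -2115 (m = -26*82 + 17 = -2132 + 17 = -2115)
u + m = -13022 - 2115 = -15137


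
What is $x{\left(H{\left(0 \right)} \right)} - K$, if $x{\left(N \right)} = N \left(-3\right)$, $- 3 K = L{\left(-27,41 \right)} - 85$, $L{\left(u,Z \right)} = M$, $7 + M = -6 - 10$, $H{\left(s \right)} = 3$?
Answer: $-45$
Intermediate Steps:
$M = -23$ ($M = -7 - 16 = -23$)
$L{\left(u,Z \right)} = -23$
$K = 36$ ($K = - \frac{-23 - 85}{3} = \left(- \frac{1}{3}\right) \left(-108\right) = 36$)
$x{\left(N \right)} = - 3 N$
$x{\left(H{\left(0 \right)} \right)} - K = \left(-3\right) 3 - 36 = -9 - 36 = -45$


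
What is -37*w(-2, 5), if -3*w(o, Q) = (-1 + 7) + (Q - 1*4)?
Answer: 259/3 ≈ 86.333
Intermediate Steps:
w(o, Q) = -⅔ - Q/3 (w(o, Q) = -((-1 + 7) + (Q - 1*4))/3 = -(6 + (Q - 4))/3 = -(6 + (-4 + Q))/3 = -(2 + Q)/3 = -⅔ - Q/3)
-37*w(-2, 5) = -37*(-⅔ - ⅓*5) = -37*(-⅔ - 5/3) = -37*(-7/3) = 259/3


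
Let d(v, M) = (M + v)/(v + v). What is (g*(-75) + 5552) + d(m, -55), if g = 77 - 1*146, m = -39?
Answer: 418400/39 ≈ 10728.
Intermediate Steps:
d(v, M) = (M + v)/(2*v) (d(v, M) = (M + v)/((2*v)) = (M + v)*(1/(2*v)) = (M + v)/(2*v))
g = -69 (g = 77 - 146 = -69)
(g*(-75) + 5552) + d(m, -55) = (-69*(-75) + 5552) + (½)*(-55 - 39)/(-39) = (5175 + 5552) + (½)*(-1/39)*(-94) = 10727 + 47/39 = 418400/39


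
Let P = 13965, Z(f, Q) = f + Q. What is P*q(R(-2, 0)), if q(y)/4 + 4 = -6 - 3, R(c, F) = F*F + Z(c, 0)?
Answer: -726180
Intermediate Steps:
Z(f, Q) = Q + f
R(c, F) = c + F² (R(c, F) = F*F + (0 + c) = F² + c = c + F²)
q(y) = -52 (q(y) = -16 + 4*(-6 - 3) = -16 + 4*(-9) = -16 - 36 = -52)
P*q(R(-2, 0)) = 13965*(-52) = -726180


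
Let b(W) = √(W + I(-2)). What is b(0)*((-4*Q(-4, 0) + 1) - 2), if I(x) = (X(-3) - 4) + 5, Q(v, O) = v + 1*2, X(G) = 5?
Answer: 7*√6 ≈ 17.146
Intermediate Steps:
Q(v, O) = 2 + v (Q(v, O) = v + 2 = 2 + v)
I(x) = 6 (I(x) = (5 - 4) + 5 = 1 + 5 = 6)
b(W) = √(6 + W) (b(W) = √(W + 6) = √(6 + W))
b(0)*((-4*Q(-4, 0) + 1) - 2) = √(6 + 0)*((-4*(2 - 4) + 1) - 2) = √6*((-4*(-2) + 1) - 2) = √6*((8 + 1) - 2) = √6*(9 - 2) = √6*7 = 7*√6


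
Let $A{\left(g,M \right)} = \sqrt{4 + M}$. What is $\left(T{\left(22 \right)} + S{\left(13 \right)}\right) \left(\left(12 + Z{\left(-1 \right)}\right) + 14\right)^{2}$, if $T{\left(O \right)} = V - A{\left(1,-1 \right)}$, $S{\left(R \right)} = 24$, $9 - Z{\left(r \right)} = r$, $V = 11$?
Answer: $45360 - 1296 \sqrt{3} \approx 43115.0$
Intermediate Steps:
$Z{\left(r \right)} = 9 - r$
$T{\left(O \right)} = 11 - \sqrt{3}$ ($T{\left(O \right)} = 11 - \sqrt{4 - 1} = 11 - \sqrt{3}$)
$\left(T{\left(22 \right)} + S{\left(13 \right)}\right) \left(\left(12 + Z{\left(-1 \right)}\right) + 14\right)^{2} = \left(\left(11 - \sqrt{3}\right) + 24\right) \left(\left(12 + \left(9 - -1\right)\right) + 14\right)^{2} = \left(35 - \sqrt{3}\right) \left(\left(12 + \left(9 + 1\right)\right) + 14\right)^{2} = \left(35 - \sqrt{3}\right) \left(\left(12 + 10\right) + 14\right)^{2} = \left(35 - \sqrt{3}\right) \left(22 + 14\right)^{2} = \left(35 - \sqrt{3}\right) 36^{2} = \left(35 - \sqrt{3}\right) 1296 = 45360 - 1296 \sqrt{3}$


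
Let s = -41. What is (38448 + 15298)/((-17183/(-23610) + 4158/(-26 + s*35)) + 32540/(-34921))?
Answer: -21580314411352620/1224659991019 ≈ -17621.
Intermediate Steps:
(38448 + 15298)/((-17183/(-23610) + 4158/(-26 + s*35)) + 32540/(-34921)) = (38448 + 15298)/((-17183/(-23610) + 4158/(-26 - 41*35)) + 32540/(-34921)) = 53746/((-17183*(-1/23610) + 4158/(-26 - 1435)) + 32540*(-1/34921)) = 53746/((17183/23610 + 4158/(-1461)) - 32540/34921) = 53746/((17183/23610 + 4158*(-1/1461)) - 32540/34921) = 53746/((17183/23610 - 1386/487) - 32540/34921) = 53746/(-24355339/11498070 - 32540/34921) = 53746/(-1224659991019/401524102470) = 53746*(-401524102470/1224659991019) = -21580314411352620/1224659991019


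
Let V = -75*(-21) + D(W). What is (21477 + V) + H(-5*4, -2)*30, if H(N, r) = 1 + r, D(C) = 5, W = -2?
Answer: 23027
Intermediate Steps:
V = 1580 (V = -75*(-21) + 5 = 1575 + 5 = 1580)
(21477 + V) + H(-5*4, -2)*30 = (21477 + 1580) + (1 - 2)*30 = 23057 - 1*30 = 23057 - 30 = 23027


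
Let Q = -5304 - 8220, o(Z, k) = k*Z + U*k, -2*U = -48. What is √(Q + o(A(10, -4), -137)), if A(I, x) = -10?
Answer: I*√15442 ≈ 124.27*I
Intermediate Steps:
U = 24 (U = -½*(-48) = 24)
o(Z, k) = 24*k + Z*k (o(Z, k) = k*Z + 24*k = Z*k + 24*k = 24*k + Z*k)
Q = -13524
√(Q + o(A(10, -4), -137)) = √(-13524 - 137*(24 - 10)) = √(-13524 - 137*14) = √(-13524 - 1918) = √(-15442) = I*√15442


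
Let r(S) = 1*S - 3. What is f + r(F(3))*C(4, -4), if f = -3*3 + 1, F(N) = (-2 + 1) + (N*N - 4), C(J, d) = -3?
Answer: -11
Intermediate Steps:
F(N) = -5 + N**2 (F(N) = -1 + (N**2 - 4) = -1 + (-4 + N**2) = -5 + N**2)
r(S) = -3 + S (r(S) = S - 3 = -3 + S)
f = -8 (f = -9 + 1 = -8)
f + r(F(3))*C(4, -4) = -8 + (-3 + (-5 + 3**2))*(-3) = -8 + (-3 + (-5 + 9))*(-3) = -8 + (-3 + 4)*(-3) = -8 + 1*(-3) = -8 - 3 = -11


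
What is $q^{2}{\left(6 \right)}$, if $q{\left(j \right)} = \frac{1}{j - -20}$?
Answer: $\frac{1}{676} \approx 0.0014793$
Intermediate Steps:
$q{\left(j \right)} = \frac{1}{20 + j}$ ($q{\left(j \right)} = \frac{1}{j + 20} = \frac{1}{20 + j}$)
$q^{2}{\left(6 \right)} = \left(\frac{1}{20 + 6}\right)^{2} = \left(\frac{1}{26}\right)^{2} = \frac{1}{676}$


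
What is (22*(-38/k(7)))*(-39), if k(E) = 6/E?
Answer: 38038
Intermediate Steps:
(22*(-38/k(7)))*(-39) = (22*(-38/(6/7)))*(-39) = (22*(-38/(6*(1/7))))*(-39) = (22*(-38/6/7))*(-39) = (22*(-38*7/6))*(-39) = (22*(-133/3))*(-39) = -2926/3*(-39) = 38038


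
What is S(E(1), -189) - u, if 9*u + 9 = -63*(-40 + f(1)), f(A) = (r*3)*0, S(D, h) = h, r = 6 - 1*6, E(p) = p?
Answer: -468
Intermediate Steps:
r = 0 (r = 6 - 6 = 0)
f(A) = 0 (f(A) = (0*3)*0 = 0*0 = 0)
u = 279 (u = -1 + (-63*(-40 + 0))/9 = -1 + (-63*(-40))/9 = -1 + (1/9)*2520 = -1 + 280 = 279)
S(E(1), -189) - u = -189 - 1*279 = -189 - 279 = -468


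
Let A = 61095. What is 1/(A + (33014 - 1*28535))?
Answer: 1/65574 ≈ 1.5250e-5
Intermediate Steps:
1/(A + (33014 - 1*28535)) = 1/(61095 + (33014 - 1*28535)) = 1/(61095 + (33014 - 28535)) = 1/(61095 + 4479) = 1/65574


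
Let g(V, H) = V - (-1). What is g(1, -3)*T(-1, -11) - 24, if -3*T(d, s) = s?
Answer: -50/3 ≈ -16.667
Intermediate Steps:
g(V, H) = 1 + V (g(V, H) = V - 1*(-1) = V + 1 = 1 + V)
T(d, s) = -s/3
g(1, -3)*T(-1, -11) - 24 = (1 + 1)*(-⅓*(-11)) - 24 = 2*(11/3) - 24 = 22/3 - 24 = -50/3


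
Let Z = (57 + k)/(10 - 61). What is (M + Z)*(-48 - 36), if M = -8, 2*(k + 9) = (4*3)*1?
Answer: 12936/17 ≈ 760.94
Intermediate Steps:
k = -3 (k = -9 + ((4*3)*1)/2 = -9 + (12*1)/2 = -9 + (½)*12 = -9 + 6 = -3)
Z = -18/17 (Z = (57 - 3)/(10 - 61) = 54/(-51) = 54*(-1/51) = -18/17 ≈ -1.0588)
(M + Z)*(-48 - 36) = (-8 - 18/17)*(-48 - 36) = -154/17*(-84) = 12936/17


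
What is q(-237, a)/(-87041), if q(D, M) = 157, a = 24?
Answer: -157/87041 ≈ -0.0018037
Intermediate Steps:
q(-237, a)/(-87041) = 157/(-87041) = 157*(-1/87041) = -157/87041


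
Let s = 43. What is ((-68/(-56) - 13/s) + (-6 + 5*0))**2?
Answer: 9381969/362404 ≈ 25.888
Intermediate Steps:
((-68/(-56) - 13/s) + (-6 + 5*0))**2 = ((-68/(-56) - 13/43) + (-6 + 5*0))**2 = ((-68*(-1/56) - 13*1/43) + (-6 + 0))**2 = ((17/14 - 13/43) - 6)**2 = (549/602 - 6)**2 = (-3063/602)**2 = 9381969/362404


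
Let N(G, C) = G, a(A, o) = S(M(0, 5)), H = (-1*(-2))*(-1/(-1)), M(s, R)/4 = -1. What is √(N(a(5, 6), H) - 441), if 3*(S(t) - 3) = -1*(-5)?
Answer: I*√3927/3 ≈ 20.889*I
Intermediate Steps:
M(s, R) = -4 (M(s, R) = 4*(-1) = -4)
S(t) = 14/3 (S(t) = 3 + (-1*(-5))/3 = 3 + (⅓)*5 = 3 + 5/3 = 14/3)
H = 2 (H = 2*(-1*(-1)) = 2*1 = 2)
a(A, o) = 14/3
√(N(a(5, 6), H) - 441) = √(14/3 - 441) = √(-1309/3) = I*√3927/3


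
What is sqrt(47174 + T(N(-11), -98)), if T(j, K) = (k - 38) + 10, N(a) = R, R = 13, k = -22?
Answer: 6*sqrt(1309) ≈ 217.08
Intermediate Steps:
N(a) = 13
T(j, K) = -50 (T(j, K) = (-22 - 38) + 10 = -60 + 10 = -50)
sqrt(47174 + T(N(-11), -98)) = sqrt(47174 - 50) = sqrt(47124) = 6*sqrt(1309)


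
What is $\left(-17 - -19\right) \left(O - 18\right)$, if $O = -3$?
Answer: $-42$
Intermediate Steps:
$\left(-17 - -19\right) \left(O - 18\right) = \left(-17 - -19\right) \left(-3 - 18\right) = \left(-17 + 19\right) \left(-21\right) = 2 \left(-21\right) = -42$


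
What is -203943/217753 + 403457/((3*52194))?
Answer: 55920169295/34096200246 ≈ 1.6401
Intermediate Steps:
-203943/217753 + 403457/((3*52194)) = -203943*1/217753 + 403457/156582 = -203943/217753 + 403457*(1/156582) = -203943/217753 + 403457/156582 = 55920169295/34096200246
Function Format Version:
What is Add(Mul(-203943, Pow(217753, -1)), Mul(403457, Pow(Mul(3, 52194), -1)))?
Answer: Rational(55920169295, 34096200246) ≈ 1.6401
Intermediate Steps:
Add(Mul(-203943, Pow(217753, -1)), Mul(403457, Pow(Mul(3, 52194), -1))) = Add(Mul(-203943, Rational(1, 217753)), Mul(403457, Pow(156582, -1))) = Add(Rational(-203943, 217753), Mul(403457, Rational(1, 156582))) = Add(Rational(-203943, 217753), Rational(403457, 156582)) = Rational(55920169295, 34096200246)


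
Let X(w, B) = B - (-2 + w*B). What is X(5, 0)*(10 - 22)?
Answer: -24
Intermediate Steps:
X(w, B) = 2 + B - B*w (X(w, B) = B - (-2 + B*w) = B + (2 - B*w) = 2 + B - B*w)
X(5, 0)*(10 - 22) = (2 + 0 - 1*0*5)*(10 - 22) = (2 + 0 + 0)*(-12) = 2*(-12) = -24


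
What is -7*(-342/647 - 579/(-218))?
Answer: -2100399/141046 ≈ -14.892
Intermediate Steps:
-7*(-342/647 - 579/(-218)) = -7*(-342*1/647 - 579*(-1/218)) = -7*(-342/647 + 579/218) = -7*300057/141046 = -2100399/141046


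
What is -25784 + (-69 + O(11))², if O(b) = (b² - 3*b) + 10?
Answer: -24943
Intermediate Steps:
O(b) = 10 + b² - 3*b
-25784 + (-69 + O(11))² = -25784 + (-69 + (10 + 11² - 3*11))² = -25784 + (-69 + (10 + 121 - 33))² = -25784 + (-69 + 98)² = -25784 + 29² = -25784 + 841 = -24943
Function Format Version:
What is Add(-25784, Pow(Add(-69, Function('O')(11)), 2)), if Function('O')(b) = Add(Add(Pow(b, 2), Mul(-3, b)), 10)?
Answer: -24943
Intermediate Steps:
Function('O')(b) = Add(10, Pow(b, 2), Mul(-3, b))
Add(-25784, Pow(Add(-69, Function('O')(11)), 2)) = Add(-25784, Pow(Add(-69, Add(10, Pow(11, 2), Mul(-3, 11))), 2)) = Add(-25784, Pow(Add(-69, Add(10, 121, -33)), 2)) = Add(-25784, Pow(Add(-69, 98), 2)) = Add(-25784, Pow(29, 2)) = Add(-25784, 841) = -24943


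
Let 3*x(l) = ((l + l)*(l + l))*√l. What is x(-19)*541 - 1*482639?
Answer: -482639 + 781204*I*√19/3 ≈ -4.8264e+5 + 1.1351e+6*I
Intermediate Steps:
x(l) = 4*l^(5/2)/3 (x(l) = (((l + l)*(l + l))*√l)/3 = (((2*l)*(2*l))*√l)/3 = ((4*l²)*√l)/3 = (4*l^(5/2))/3 = 4*l^(5/2)/3)
x(-19)*541 - 1*482639 = (4*(-19)^(5/2)/3)*541 - 1*482639 = (4*(361*I*√19)/3)*541 - 482639 = (1444*I*√19/3)*541 - 482639 = 781204*I*√19/3 - 482639 = -482639 + 781204*I*√19/3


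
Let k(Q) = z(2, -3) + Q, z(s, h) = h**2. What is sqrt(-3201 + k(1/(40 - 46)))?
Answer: I*sqrt(114918)/6 ≈ 56.499*I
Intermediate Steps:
k(Q) = 9 + Q (k(Q) = (-3)**2 + Q = 9 + Q)
sqrt(-3201 + k(1/(40 - 46))) = sqrt(-3201 + (9 + 1/(40 - 46))) = sqrt(-3201 + (9 + 1/(-6))) = sqrt(-3201 + (9 - 1/6)) = sqrt(-3201 + 53/6) = sqrt(-19153/6) = I*sqrt(114918)/6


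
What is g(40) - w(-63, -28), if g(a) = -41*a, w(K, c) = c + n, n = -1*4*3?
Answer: -1600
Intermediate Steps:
n = -12 (n = -4*3 = -12)
w(K, c) = -12 + c (w(K, c) = c - 12 = -12 + c)
g(40) - w(-63, -28) = -41*40 - (-12 - 28) = -1640 - 1*(-40) = -1640 + 40 = -1600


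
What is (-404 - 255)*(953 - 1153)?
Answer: 131800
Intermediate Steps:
(-404 - 255)*(953 - 1153) = -659*(-200) = 131800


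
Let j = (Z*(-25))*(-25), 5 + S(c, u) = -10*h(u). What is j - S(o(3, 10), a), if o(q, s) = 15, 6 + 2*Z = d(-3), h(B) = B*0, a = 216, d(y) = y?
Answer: -5615/2 ≈ -2807.5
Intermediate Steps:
h(B) = 0
Z = -9/2 (Z = -3 + (1/2)*(-3) = -3 - 3/2 = -9/2 ≈ -4.5000)
S(c, u) = -5 (S(c, u) = -5 - 10*0 = -5 + 0 = -5)
j = -5625/2 (j = -9/2*(-25)*(-25) = (225/2)*(-25) = -5625/2 ≈ -2812.5)
j - S(o(3, 10), a) = -5625/2 - 1*(-5) = -5625/2 + 5 = -5615/2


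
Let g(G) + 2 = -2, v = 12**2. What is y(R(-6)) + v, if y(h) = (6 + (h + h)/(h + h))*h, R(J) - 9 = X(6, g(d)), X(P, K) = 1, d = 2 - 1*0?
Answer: 214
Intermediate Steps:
v = 144
d = 2 (d = 2 + 0 = 2)
g(G) = -4 (g(G) = -2 - 2 = -4)
R(J) = 10 (R(J) = 9 + 1 = 10)
y(h) = 7*h (y(h) = (6 + (2*h)/((2*h)))*h = (6 + (2*h)*(1/(2*h)))*h = (6 + 1)*h = 7*h)
y(R(-6)) + v = 7*10 + 144 = 70 + 144 = 214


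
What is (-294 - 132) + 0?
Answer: -426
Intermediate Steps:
(-294 - 132) + 0 = -426 + 0 = -426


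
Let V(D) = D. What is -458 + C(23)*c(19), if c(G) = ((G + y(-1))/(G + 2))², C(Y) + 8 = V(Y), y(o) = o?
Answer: -21902/49 ≈ -446.98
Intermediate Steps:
C(Y) = -8 + Y
c(G) = (-1 + G)²/(2 + G)² (c(G) = ((G - 1)/(G + 2))² = ((-1 + G)/(2 + G))² = (-1 + G)²/(2 + G)²)
-458 + C(23)*c(19) = -458 + (-8 + 23)*((-1 + 19)²/(2 + 19)²) = -458 + 15*(18²/21²) = -458 + 15*(324*(1/441)) = -458 + 15*(36/49) = -458 + 540/49 = -21902/49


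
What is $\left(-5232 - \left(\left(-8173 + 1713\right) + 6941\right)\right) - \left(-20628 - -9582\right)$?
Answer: $5333$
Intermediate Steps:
$\left(-5232 - \left(\left(-8173 + 1713\right) + 6941\right)\right) - \left(-20628 - -9582\right) = \left(-5232 - \left(-6460 + 6941\right)\right) - \left(-20628 + 9582\right) = \left(-5232 - 481\right) - -11046 = \left(-5232 - 481\right) + 11046 = -5713 + 11046 = 5333$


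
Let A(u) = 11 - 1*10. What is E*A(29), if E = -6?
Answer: -6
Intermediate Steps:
A(u) = 1 (A(u) = 11 - 10 = 1)
E*A(29) = -6*1 = -6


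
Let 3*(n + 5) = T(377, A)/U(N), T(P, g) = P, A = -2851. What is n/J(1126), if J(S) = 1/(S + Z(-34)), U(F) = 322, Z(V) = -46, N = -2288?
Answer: -801540/161 ≈ -4978.5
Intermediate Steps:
J(S) = 1/(-46 + S) (J(S) = 1/(S - 46) = 1/(-46 + S))
n = -4453/966 (n = -5 + (377/322)/3 = -5 + (377*(1/322))/3 = -5 + (⅓)*(377/322) = -5 + 377/966 = -4453/966 ≈ -4.6097)
n/J(1126) = -4453/(966*(1/(-46 + 1126))) = -4453/(966*(1/1080)) = -4453/(966*1/1080) = -4453/966*1080 = -801540/161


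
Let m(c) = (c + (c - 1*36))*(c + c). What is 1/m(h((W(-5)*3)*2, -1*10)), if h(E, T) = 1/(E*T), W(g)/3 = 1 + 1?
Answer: 32400/6481 ≈ 4.9992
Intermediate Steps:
W(g) = 6 (W(g) = 3*(1 + 1) = 3*2 = 6)
h(E, T) = 1/(E*T)
m(c) = 2*c*(-36 + 2*c) (m(c) = (c + (c - 36))*(2*c) = (c + (-36 + c))*(2*c) = (-36 + 2*c)*(2*c) = 2*c*(-36 + 2*c))
1/m(h((W(-5)*3)*2, -1*10)) = 1/(4*(1/((((6*3)*2))*((-1*10))))*(-18 + 1/((((6*3)*2))*((-1*10))))) = 1/(4*(1/((18*2)*(-10)))*(-18 + 1/((18*2)*(-10)))) = 1/(4*(-1/10/36)*(-18 - 1/10/36)) = 1/(4*((1/36)*(-1/10))*(-18 + (1/36)*(-1/10))) = 1/(4*(-1/360)*(-18 - 1/360)) = 1/(4*(-1/360)*(-6481/360)) = 1/(6481/32400) = 32400/6481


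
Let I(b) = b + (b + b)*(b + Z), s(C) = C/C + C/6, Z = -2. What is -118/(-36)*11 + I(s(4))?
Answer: 659/18 ≈ 36.611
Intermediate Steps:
s(C) = 1 + C/6 (s(C) = 1 + C*(⅙) = 1 + C/6)
I(b) = b + 2*b*(-2 + b) (I(b) = b + (b + b)*(b - 2) = b + (2*b)*(-2 + b) = b + 2*b*(-2 + b))
-118/(-36)*11 + I(s(4)) = -118/(-36)*11 + (1 + (⅙)*4)*(-3 + 2*(1 + (⅙)*4)) = -118*(-1/36)*11 + (1 + ⅔)*(-3 + 2*(1 + ⅔)) = (59/18)*11 + 5*(-3 + 2*(5/3))/3 = 649/18 + 5*(-3 + 10/3)/3 = 649/18 + (5/3)*(⅓) = 649/18 + 5/9 = 659/18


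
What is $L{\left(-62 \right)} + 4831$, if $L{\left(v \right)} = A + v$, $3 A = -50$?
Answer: $\frac{14257}{3} \approx 4752.3$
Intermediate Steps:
$A = - \frac{50}{3}$ ($A = \frac{1}{3} \left(-50\right) = - \frac{50}{3} \approx -16.667$)
$L{\left(v \right)} = - \frac{50}{3} + v$
$L{\left(-62 \right)} + 4831 = \left(- \frac{50}{3} - 62\right) + 4831 = - \frac{236}{3} + 4831 = \frac{14257}{3}$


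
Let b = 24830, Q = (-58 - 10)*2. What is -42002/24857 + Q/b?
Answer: -523145106/308599655 ≈ -1.6952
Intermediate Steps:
Q = -136 (Q = -68*2 = -136)
-42002/24857 + Q/b = -42002/24857 - 136/24830 = -42002*1/24857 - 136*1/24830 = -42002/24857 - 68/12415 = -523145106/308599655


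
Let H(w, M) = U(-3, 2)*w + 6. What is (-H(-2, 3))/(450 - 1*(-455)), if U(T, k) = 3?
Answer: 0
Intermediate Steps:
H(w, M) = 6 + 3*w (H(w, M) = 3*w + 6 = 6 + 3*w)
(-H(-2, 3))/(450 - 1*(-455)) = (-(6 + 3*(-2)))/(450 - 1*(-455)) = (-(6 - 6))/(450 + 455) = -1*0/905 = 0*(1/905) = 0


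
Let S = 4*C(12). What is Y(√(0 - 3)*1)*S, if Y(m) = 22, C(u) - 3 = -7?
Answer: -352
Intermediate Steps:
C(u) = -4 (C(u) = 3 - 7 = -4)
S = -16 (S = 4*(-4) = -16)
Y(√(0 - 3)*1)*S = 22*(-16) = -352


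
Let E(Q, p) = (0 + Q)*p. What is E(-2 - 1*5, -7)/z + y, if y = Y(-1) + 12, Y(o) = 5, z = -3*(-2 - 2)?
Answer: 253/12 ≈ 21.083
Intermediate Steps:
z = 12 (z = -3*(-4) = 12)
E(Q, p) = Q*p
y = 17 (y = 5 + 12 = 17)
E(-2 - 1*5, -7)/z + y = ((-2 - 1*5)*(-7))/12 + 17 = ((-2 - 5)*(-7))*(1/12) + 17 = -7*(-7)*(1/12) + 17 = 49*(1/12) + 17 = 49/12 + 17 = 253/12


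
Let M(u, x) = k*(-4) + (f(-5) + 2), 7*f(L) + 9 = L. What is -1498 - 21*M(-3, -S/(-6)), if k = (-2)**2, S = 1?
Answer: -1162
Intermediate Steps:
f(L) = -9/7 + L/7
k = 4
M(u, x) = -16 (M(u, x) = 4*(-4) + ((-9/7 + (1/7)*(-5)) + 2) = -16 + ((-9/7 - 5/7) + 2) = -16 + (-2 + 2) = -16 + 0 = -16)
-1498 - 21*M(-3, -S/(-6)) = -1498 - 21*(-16) = -1498 + 336 = -1162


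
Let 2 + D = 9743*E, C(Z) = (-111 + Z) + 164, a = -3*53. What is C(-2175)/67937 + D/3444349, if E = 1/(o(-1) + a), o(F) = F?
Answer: -1170109022511/37439798082080 ≈ -0.031253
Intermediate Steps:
a = -159
C(Z) = 53 + Z
E = -1/160 (E = 1/(-1 - 159) = 1/(-160) = -1/160 ≈ -0.0062500)
D = -10063/160 (D = -2 + 9743*(-1/160) = -2 - 9743/160 = -10063/160 ≈ -62.894)
C(-2175)/67937 + D/3444349 = (53 - 2175)/67937 - 10063/160/3444349 = -2122*1/67937 - 10063/160*1/3444349 = -2122/67937 - 10063/551095840 = -1170109022511/37439798082080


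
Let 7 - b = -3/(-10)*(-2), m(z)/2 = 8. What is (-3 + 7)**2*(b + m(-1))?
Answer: 1888/5 ≈ 377.60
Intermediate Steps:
m(z) = 16 (m(z) = 2*8 = 16)
b = 38/5 (b = 7 - (-3/(-10))*(-2) = 7 - (-3*(-1/10))*(-2) = 7 - 3*(-2)/10 = 7 - 1*(-3/5) = 7 + 3/5 = 38/5 ≈ 7.6000)
(-3 + 7)**2*(b + m(-1)) = (-3 + 7)**2*(38/5 + 16) = 4**2*(118/5) = 16*(118/5) = 1888/5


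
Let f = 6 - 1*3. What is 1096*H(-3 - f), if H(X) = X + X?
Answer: -13152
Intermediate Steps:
f = 3 (f = 6 - 3 = 3)
H(X) = 2*X
1096*H(-3 - f) = 1096*(2*(-3 - 1*3)) = 1096*(2*(-3 - 3)) = 1096*(2*(-6)) = 1096*(-12) = -13152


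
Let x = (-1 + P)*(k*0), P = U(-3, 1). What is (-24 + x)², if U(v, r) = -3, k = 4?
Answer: 576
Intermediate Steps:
P = -3
x = 0 (x = (-1 - 3)*(4*0) = -4*0 = 0)
(-24 + x)² = (-24 + 0)² = (-24)² = 576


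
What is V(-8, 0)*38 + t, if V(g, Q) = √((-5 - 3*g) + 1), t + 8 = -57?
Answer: -65 + 76*√5 ≈ 104.94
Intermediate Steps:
t = -65 (t = -8 - 57 = -65)
V(g, Q) = √(-4 - 3*g)
V(-8, 0)*38 + t = √(-4 - 3*(-8))*38 - 65 = √(-4 + 24)*38 - 65 = √20*38 - 65 = (2*√5)*38 - 65 = 76*√5 - 65 = -65 + 76*√5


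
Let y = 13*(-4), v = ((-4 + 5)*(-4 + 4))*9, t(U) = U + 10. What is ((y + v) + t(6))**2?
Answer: 1296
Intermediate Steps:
t(U) = 10 + U
v = 0 (v = (1*0)*9 = 0*9 = 0)
y = -52
((y + v) + t(6))**2 = ((-52 + 0) + (10 + 6))**2 = (-52 + 16)**2 = (-36)**2 = 1296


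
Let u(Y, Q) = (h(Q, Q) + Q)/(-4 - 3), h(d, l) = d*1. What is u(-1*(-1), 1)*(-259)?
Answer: 74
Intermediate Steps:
h(d, l) = d
u(Y, Q) = -2*Q/7 (u(Y, Q) = (Q + Q)/(-4 - 3) = (2*Q)/(-7) = (2*Q)*(-⅐) = -2*Q/7)
u(-1*(-1), 1)*(-259) = -2/7*1*(-259) = -2/7*(-259) = 74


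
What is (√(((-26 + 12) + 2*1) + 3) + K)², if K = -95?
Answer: 9016 - 570*I ≈ 9016.0 - 570.0*I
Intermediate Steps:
(√(((-26 + 12) + 2*1) + 3) + K)² = (√(((-26 + 12) + 2*1) + 3) - 95)² = (√((-14 + 2) + 3) - 95)² = (√(-12 + 3) - 95)² = (√(-9) - 95)² = (3*I - 95)² = (-95 + 3*I)²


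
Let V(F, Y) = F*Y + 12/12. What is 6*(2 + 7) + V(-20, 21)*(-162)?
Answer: 67932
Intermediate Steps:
V(F, Y) = 1 + F*Y (V(F, Y) = F*Y + 12*(1/12) = F*Y + 1 = 1 + F*Y)
6*(2 + 7) + V(-20, 21)*(-162) = 6*(2 + 7) + (1 - 20*21)*(-162) = 6*9 + (1 - 420)*(-162) = 54 - 419*(-162) = 54 + 67878 = 67932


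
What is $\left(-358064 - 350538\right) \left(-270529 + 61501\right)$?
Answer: $148117658856$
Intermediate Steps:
$\left(-358064 - 350538\right) \left(-270529 + 61501\right) = \left(-358064 - 350538\right) \left(-209028\right) = \left(-708602\right) \left(-209028\right) = 148117658856$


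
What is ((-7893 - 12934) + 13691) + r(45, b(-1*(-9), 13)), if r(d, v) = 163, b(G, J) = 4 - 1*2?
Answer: -6973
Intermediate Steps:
b(G, J) = 2 (b(G, J) = 4 - 2 = 2)
((-7893 - 12934) + 13691) + r(45, b(-1*(-9), 13)) = ((-7893 - 12934) + 13691) + 163 = (-20827 + 13691) + 163 = -7136 + 163 = -6973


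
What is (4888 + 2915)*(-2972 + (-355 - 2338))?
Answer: -44203995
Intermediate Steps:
(4888 + 2915)*(-2972 + (-355 - 2338)) = 7803*(-2972 - 2693) = 7803*(-5665) = -44203995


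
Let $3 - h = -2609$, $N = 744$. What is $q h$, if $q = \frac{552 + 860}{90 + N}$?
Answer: $\frac{1844072}{417} \approx 4422.2$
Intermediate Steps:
$q = \frac{706}{417}$ ($q = \frac{552 + 860}{90 + 744} = \frac{1412}{834} = 1412 \cdot \frac{1}{834} = \frac{706}{417} \approx 1.693$)
$h = 2612$ ($h = 3 - -2609 = 3 + 2609 = 2612$)
$q h = \frac{706}{417} \cdot 2612 = \frac{1844072}{417}$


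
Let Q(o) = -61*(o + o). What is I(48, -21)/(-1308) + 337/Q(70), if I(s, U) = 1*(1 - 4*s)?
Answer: 148793/1396290 ≈ 0.10656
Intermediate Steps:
Q(o) = -122*o
I(s, U) = 1 - 4*s
I(48, -21)/(-1308) + 337/Q(70) = (1 - 4*48)/(-1308) + 337/((-122*70)) = (1 - 192)*(-1/1308) + 337/(-8540) = -191*(-1/1308) + 337*(-1/8540) = 191/1308 - 337/8540 = 148793/1396290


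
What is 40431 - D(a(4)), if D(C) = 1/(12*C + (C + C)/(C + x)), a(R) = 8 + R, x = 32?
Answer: 64285279/1590 ≈ 40431.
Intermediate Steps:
D(C) = 1/(12*C + 2*C/(32 + C)) (D(C) = 1/(12*C + (C + C)/(C + 32)) = 1/(12*C + (2*C)/(32 + C)) = 1/(12*C + 2*C/(32 + C)))
40431 - D(a(4)) = 40431 - (32 + (8 + 4))/(2*(8 + 4)*(193 + 6*(8 + 4))) = 40431 - (32 + 12)/(2*12*(193 + 6*12)) = 40431 - 44/(2*12*(193 + 72)) = 40431 - 44/(2*12*265) = 40431 - 1*11/1590 = 40431 - 11/1590 = 64285279/1590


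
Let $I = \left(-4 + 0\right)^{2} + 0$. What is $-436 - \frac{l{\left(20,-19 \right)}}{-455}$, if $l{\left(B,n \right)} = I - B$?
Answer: $- \frac{198384}{455} \approx -436.01$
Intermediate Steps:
$I = 16$ ($I = \left(-4\right)^{2} + 0 = 16 + 0 = 16$)
$l{\left(B,n \right)} = 16 - B$
$-436 - \frac{l{\left(20,-19 \right)}}{-455} = -436 - \frac{16 - 20}{-455} = -436 - \left(16 - 20\right) \left(- \frac{1}{455}\right) = -436 - \left(-4\right) \left(- \frac{1}{455}\right) = -436 - \frac{4}{455} = - \frac{198384}{455}$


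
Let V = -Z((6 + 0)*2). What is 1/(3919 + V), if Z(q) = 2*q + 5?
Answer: 1/3890 ≈ 0.00025707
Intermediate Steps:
Z(q) = 5 + 2*q
V = -29 (V = -(5 + 2*((6 + 0)*2)) = -(5 + 2*(6*2)) = -(5 + 2*12) = -(5 + 24) = -1*29 = -29)
1/(3919 + V) = 1/(3919 - 29) = 1/3890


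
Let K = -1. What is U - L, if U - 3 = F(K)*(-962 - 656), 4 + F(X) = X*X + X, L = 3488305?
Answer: -3481830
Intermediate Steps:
F(X) = -4 + X + X² (F(X) = -4 + (X*X + X) = -4 + (X² + X) = -4 + (X + X²) = -4 + X + X²)
U = 6475 (U = 3 + (-4 - 1 + (-1)²)*(-962 - 656) = 3 + (-4 - 1 + 1)*(-1618) = 3 - 4*(-1618) = 3 + 6472 = 6475)
U - L = 6475 - 1*3488305 = 6475 - 3488305 = -3481830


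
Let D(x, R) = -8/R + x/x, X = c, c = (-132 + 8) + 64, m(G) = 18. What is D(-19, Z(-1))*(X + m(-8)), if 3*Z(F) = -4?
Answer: -294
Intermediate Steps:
Z(F) = -4/3 (Z(F) = (1/3)*(-4) = -4/3)
c = -60 (c = -124 + 64 = -60)
X = -60
D(x, R) = 1 - 8/R (D(x, R) = -8/R + 1 = 1 - 8/R)
D(-19, Z(-1))*(X + m(-8)) = ((-8 - 4/3)/(-4/3))*(-60 + 18) = -3/4*(-28/3)*(-42) = 7*(-42) = -294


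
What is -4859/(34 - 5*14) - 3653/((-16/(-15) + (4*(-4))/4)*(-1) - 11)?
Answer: 2560559/4356 ≈ 587.82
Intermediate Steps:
-4859/(34 - 5*14) - 3653/((-16/(-15) + (4*(-4))/4)*(-1) - 11) = -4859/(34 - 70) - 3653/((-16*(-1/15) - 16*¼)*(-1) - 11) = -4859/(-36) - 3653/((16/15 - 4)*(-1) - 11) = -4859*(-1/36) - 3653/(-44/15*(-1) - 11) = 4859/36 - 3653/(44/15 - 11) = 4859/36 - 3653/(-121/15) = 4859/36 - 3653*(-15/121) = 4859/36 + 54795/121 = 2560559/4356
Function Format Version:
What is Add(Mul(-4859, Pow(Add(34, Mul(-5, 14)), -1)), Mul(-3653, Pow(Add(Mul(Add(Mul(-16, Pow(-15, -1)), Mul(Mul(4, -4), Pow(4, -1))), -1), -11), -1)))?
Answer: Rational(2560559, 4356) ≈ 587.82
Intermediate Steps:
Add(Mul(-4859, Pow(Add(34, Mul(-5, 14)), -1)), Mul(-3653, Pow(Add(Mul(Add(Mul(-16, Pow(-15, -1)), Mul(Mul(4, -4), Pow(4, -1))), -1), -11), -1))) = Add(Mul(-4859, Pow(Add(34, -70), -1)), Mul(-3653, Pow(Add(Mul(Add(Mul(-16, Rational(-1, 15)), Mul(-16, Rational(1, 4))), -1), -11), -1))) = Add(Mul(-4859, Pow(-36, -1)), Mul(-3653, Pow(Add(Mul(Add(Rational(16, 15), -4), -1), -11), -1))) = Add(Mul(-4859, Rational(-1, 36)), Mul(-3653, Pow(Add(Mul(Rational(-44, 15), -1), -11), -1))) = Add(Rational(4859, 36), Mul(-3653, Pow(Add(Rational(44, 15), -11), -1))) = Add(Rational(4859, 36), Mul(-3653, Pow(Rational(-121, 15), -1))) = Add(Rational(4859, 36), Mul(-3653, Rational(-15, 121))) = Add(Rational(4859, 36), Rational(54795, 121)) = Rational(2560559, 4356)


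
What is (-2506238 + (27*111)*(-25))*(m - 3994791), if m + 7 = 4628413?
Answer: -1635463594245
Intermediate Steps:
m = 4628406 (m = -7 + 4628413 = 4628406)
(-2506238 + (27*111)*(-25))*(m - 3994791) = (-2506238 + (27*111)*(-25))*(4628406 - 3994791) = (-2506238 + 2997*(-25))*633615 = (-2506238 - 74925)*633615 = -2581163*633615 = -1635463594245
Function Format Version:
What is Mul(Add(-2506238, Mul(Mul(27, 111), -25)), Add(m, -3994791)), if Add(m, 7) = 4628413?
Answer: -1635463594245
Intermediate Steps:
m = 4628406 (m = Add(-7, 4628413) = 4628406)
Mul(Add(-2506238, Mul(Mul(27, 111), -25)), Add(m, -3994791)) = Mul(Add(-2506238, Mul(Mul(27, 111), -25)), Add(4628406, -3994791)) = Mul(Add(-2506238, Mul(2997, -25)), 633615) = Mul(Add(-2506238, -74925), 633615) = Mul(-2581163, 633615) = -1635463594245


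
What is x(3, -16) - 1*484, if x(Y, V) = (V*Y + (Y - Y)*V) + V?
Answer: -548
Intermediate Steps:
x(Y, V) = V + V*Y (x(Y, V) = (V*Y + 0*V) + V = (V*Y + 0) + V = V*Y + V = V + V*Y)
x(3, -16) - 1*484 = -16*(1 + 3) - 1*484 = -16*4 - 484 = -64 - 484 = -548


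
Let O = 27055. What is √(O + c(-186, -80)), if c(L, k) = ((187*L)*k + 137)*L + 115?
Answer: 2*I*√129388618 ≈ 22750.0*I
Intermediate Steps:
c(L, k) = 115 + L*(137 + 187*L*k) (c(L, k) = (187*L*k + 137)*L + 115 = (137 + 187*L*k)*L + 115 = L*(137 + 187*L*k) + 115 = 115 + L*(137 + 187*L*k))
√(O + c(-186, -80)) = √(27055 + (115 + 137*(-186) + 187*(-80)*(-186)²)) = √(27055 + (115 - 25482 + 187*(-80)*34596)) = √(27055 + (115 - 25482 - 517556160)) = √(27055 - 517581527) = √(-517554472) = 2*I*√129388618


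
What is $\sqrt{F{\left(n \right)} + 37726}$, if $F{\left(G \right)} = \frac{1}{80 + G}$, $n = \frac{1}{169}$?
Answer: $\frac{\sqrt{6896973064215}}{13521} \approx 194.23$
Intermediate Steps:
$n = \frac{1}{169} \approx 0.0059172$
$\sqrt{F{\left(n \right)} + 37726} = \sqrt{\frac{1}{80 + \frac{1}{169}} + 37726} = \sqrt{\frac{1}{\frac{13521}{169}} + 37726} = \sqrt{\frac{169}{13521} + 37726} = \sqrt{\frac{510093415}{13521}} = \frac{\sqrt{6896973064215}}{13521}$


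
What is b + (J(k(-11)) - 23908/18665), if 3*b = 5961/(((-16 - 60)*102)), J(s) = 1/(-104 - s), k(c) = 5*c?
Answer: -11043377459/7089862920 ≈ -1.5576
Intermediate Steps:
b = -1987/7752 (b = (5961/(((-16 - 60)*102)))/3 = (5961/((-76*102)))/3 = (5961/(-7752))/3 = (5961*(-1/7752))/3 = (1/3)*(-1987/2584) = -1987/7752 ≈ -0.25632)
b + (J(k(-11)) - 23908/18665) = -1987/7752 + (-1/(104 + 5*(-11)) - 23908/18665) = -1987/7752 + (-1/(104 - 55) - 23908/18665) = -1987/7752 + (-1/49 - 1*23908/18665) = -1987/7752 + (-1*1/49 - 23908/18665) = -1987/7752 + (-1/49 - 23908/18665) = -1987/7752 - 1190157/914585 = -11043377459/7089862920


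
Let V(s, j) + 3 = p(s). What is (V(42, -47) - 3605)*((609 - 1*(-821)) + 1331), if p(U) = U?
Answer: -9845726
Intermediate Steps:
V(s, j) = -3 + s
(V(42, -47) - 3605)*((609 - 1*(-821)) + 1331) = ((-3 + 42) - 3605)*((609 - 1*(-821)) + 1331) = (39 - 3605)*((609 + 821) + 1331) = -3566*(1430 + 1331) = -3566*2761 = -9845726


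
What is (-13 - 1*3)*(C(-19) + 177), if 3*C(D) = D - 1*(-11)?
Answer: -8368/3 ≈ -2789.3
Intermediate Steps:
C(D) = 11/3 + D/3 (C(D) = (D - 1*(-11))/3 = (D + 11)/3 = (11 + D)/3 = 11/3 + D/3)
(-13 - 1*3)*(C(-19) + 177) = (-13 - 1*3)*((11/3 + (1/3)*(-19)) + 177) = (-13 - 3)*((11/3 - 19/3) + 177) = -16*(-8/3 + 177) = -16*523/3 = -8368/3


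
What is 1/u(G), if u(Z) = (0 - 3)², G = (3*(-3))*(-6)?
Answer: ⅑ ≈ 0.11111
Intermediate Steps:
G = 54 (G = -9*(-6) = 54)
u(Z) = 9 (u(Z) = (-3)² = 9)
1/u(G) = 1/9 = ⅑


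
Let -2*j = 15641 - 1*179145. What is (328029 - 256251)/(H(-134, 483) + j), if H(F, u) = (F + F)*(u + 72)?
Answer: -35889/33494 ≈ -1.0715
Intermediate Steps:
H(F, u) = 2*F*(72 + u) (H(F, u) = (2*F)*(72 + u) = 2*F*(72 + u))
j = 81752 (j = -(15641 - 1*179145)/2 = -(15641 - 179145)/2 = -1/2*(-163504) = 81752)
(328029 - 256251)/(H(-134, 483) + j) = (328029 - 256251)/(2*(-134)*(72 + 483) + 81752) = 71778/(2*(-134)*555 + 81752) = 71778/(-148740 + 81752) = 71778/(-66988) = 71778*(-1/66988) = -35889/33494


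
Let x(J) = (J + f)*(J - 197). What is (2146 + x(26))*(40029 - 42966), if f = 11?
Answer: 12279597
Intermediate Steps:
x(J) = (-197 + J)*(11 + J) (x(J) = (J + 11)*(J - 197) = (11 + J)*(-197 + J) = (-197 + J)*(11 + J))
(2146 + x(26))*(40029 - 42966) = (2146 + (-2167 + 26² - 186*26))*(40029 - 42966) = (2146 + (-2167 + 676 - 4836))*(-2937) = (2146 - 6327)*(-2937) = -4181*(-2937) = 12279597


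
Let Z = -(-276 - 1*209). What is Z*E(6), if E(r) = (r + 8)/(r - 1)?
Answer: 1358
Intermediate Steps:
Z = 485 (Z = -(-276 - 209) = -1*(-485) = 485)
E(r) = (8 + r)/(-1 + r)
Z*E(6) = 485*((8 + 6)/(-1 + 6)) = 485*(14/5) = 1358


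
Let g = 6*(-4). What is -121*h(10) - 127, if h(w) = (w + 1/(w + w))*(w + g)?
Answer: 168977/10 ≈ 16898.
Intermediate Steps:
g = -24
h(w) = (-24 + w)*(w + 1/(2*w)) (h(w) = (w + 1/(w + w))*(w - 24) = (w + 1/(2*w))*(-24 + w) = (-24 + w)*(w + 1/(2*w)))
-121*h(10) - 127 = -121*(½ + 10² - 24*10 - 12/10) - 127 = -121*(½ + 100 - 240 - 12*⅒) - 127 = -121*(½ + 100 - 240 - 6/5) - 127 = -121*(-1407/10) - 127 = 170247/10 - 127 = 168977/10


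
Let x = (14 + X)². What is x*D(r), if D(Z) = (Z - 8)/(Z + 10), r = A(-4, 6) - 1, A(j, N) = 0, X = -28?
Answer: -196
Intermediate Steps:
x = 196 (x = (14 - 28)² = (-14)² = 196)
r = -1 (r = 0 - 1 = -1)
D(Z) = (-8 + Z)/(10 + Z)
x*D(r) = 196*((-8 - 1)/(10 - 1)) = 196*(-9/9) = 196*((⅑)*(-9)) = 196*(-1) = -196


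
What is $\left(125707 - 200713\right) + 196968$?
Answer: $121962$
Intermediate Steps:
$\left(125707 - 200713\right) + 196968 = -75006 + 196968 = 121962$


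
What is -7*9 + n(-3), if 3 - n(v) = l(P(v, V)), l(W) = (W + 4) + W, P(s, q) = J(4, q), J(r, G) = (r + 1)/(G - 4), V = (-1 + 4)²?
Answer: -66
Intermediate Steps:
V = 9 (V = 3² = 9)
J(r, G) = (1 + r)/(-4 + G)
P(s, q) = 5/(-4 + q) (P(s, q) = (1 + 4)/(-4 + q) = 5/(-4 + q))
l(W) = 4 + 2*W (l(W) = (4 + W) + W = 4 + 2*W)
n(v) = -3 (n(v) = 3 - (4 + 2*(5/(-4 + 9))) = 3 - (4 + 2*(5/5)) = 3 - (4 + 2*(5*(⅕))) = 3 - (4 + 2*1) = 3 - (4 + 2) = 3 - 1*6 = 3 - 6 = -3)
-7*9 + n(-3) = -7*9 - 3 = -63 - 3 = -66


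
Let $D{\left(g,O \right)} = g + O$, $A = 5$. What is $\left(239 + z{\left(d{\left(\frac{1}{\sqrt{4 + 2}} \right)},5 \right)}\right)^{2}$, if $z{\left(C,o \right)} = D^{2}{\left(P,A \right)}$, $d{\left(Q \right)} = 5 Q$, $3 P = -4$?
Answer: $\frac{5161984}{81} \approx 63728.0$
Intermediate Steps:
$P = - \frac{4}{3}$ ($P = \frac{1}{3} \left(-4\right) = - \frac{4}{3} \approx -1.3333$)
$D{\left(g,O \right)} = O + g$
$z{\left(C,o \right)} = \frac{121}{9}$ ($z{\left(C,o \right)} = \left(5 - \frac{4}{3}\right)^{2} = \left(\frac{11}{3}\right)^{2} = \frac{121}{9}$)
$\left(239 + z{\left(d{\left(\frac{1}{\sqrt{4 + 2}} \right)},5 \right)}\right)^{2} = \left(239 + \frac{121}{9}\right)^{2} = \left(\frac{2272}{9}\right)^{2} = \frac{5161984}{81}$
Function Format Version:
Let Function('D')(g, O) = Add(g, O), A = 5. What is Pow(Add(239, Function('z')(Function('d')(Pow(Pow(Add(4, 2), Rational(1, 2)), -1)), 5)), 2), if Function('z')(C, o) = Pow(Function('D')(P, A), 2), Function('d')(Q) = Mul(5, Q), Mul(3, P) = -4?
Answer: Rational(5161984, 81) ≈ 63728.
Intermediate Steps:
P = Rational(-4, 3) (P = Mul(Rational(1, 3), -4) = Rational(-4, 3) ≈ -1.3333)
Function('D')(g, O) = Add(O, g)
Function('z')(C, o) = Rational(121, 9) (Function('z')(C, o) = Pow(Add(5, Rational(-4, 3)), 2) = Pow(Rational(11, 3), 2) = Rational(121, 9))
Pow(Add(239, Function('z')(Function('d')(Pow(Pow(Add(4, 2), Rational(1, 2)), -1)), 5)), 2) = Pow(Add(239, Rational(121, 9)), 2) = Pow(Rational(2272, 9), 2) = Rational(5161984, 81)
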